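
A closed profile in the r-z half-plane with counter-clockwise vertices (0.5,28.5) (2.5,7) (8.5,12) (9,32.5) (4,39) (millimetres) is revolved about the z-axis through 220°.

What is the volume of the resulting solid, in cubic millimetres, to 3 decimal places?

Volume = 3657.257 mm³

Profile (r,z), 5 vertices: (0.5,28.5) (2.5,7) (8.5,12) (9,32.5) (4,39)
edge 0: (0.5,28.5)→(2.5,7)  cross = 0.5·7 − 2.5·28.5 = -67.7500; (r_i+r_j)·cross = 3·-67.7500 = -203.2500
edge 1: (2.5,7)→(8.5,12)  cross = 2.5·12 − 8.5·7 = -29.5000; (r_i+r_j)·cross = 11·-29.5000 = -324.5000
edge 2: (8.5,12)→(9,32.5)  cross = 8.5·32.5 − 9·12 = 168.2500; (r_i+r_j)·cross = 17.5·168.2500 = 2944.3750
edge 3: (9,32.5)→(4,39)  cross = 9·39 − 4·32.5 = 221.0000; (r_i+r_j)·cross = 13·221.0000 = 2873.0000
edge 4: (4,39)→(0.5,28.5)  cross = 4·28.5 − 0.5·39 = 94.5000; (r_i+r_j)·cross = 4.5·94.5000 = 425.2500
Σcross = 386.5000 → A = |Σcross|/2 = 193.2500 mm²
Σ(r_i+r_j)·cross = 5714.8750 → first moment M = |Σ|/6 = 952.4792
R_c = M/A = 952.4792/193.2500 = 4.9287 mm
θ = 220° = 3.839724 rad
V = θ·R_c·A = 3.839724·4.9287·193.2500 = 3657.257 mm³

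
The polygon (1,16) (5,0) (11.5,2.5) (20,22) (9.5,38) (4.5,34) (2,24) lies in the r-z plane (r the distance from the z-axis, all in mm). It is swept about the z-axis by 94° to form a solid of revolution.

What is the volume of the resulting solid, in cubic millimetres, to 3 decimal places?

Volume = 6777.700 mm³

Profile (r,z), 7 vertices: (1,16) (5,0) (11.5,2.5) (20,22) (9.5,38) (4.5,34) (2,24)
edge 0: (1,16)→(5,0)  cross = 1·0 − 5·16 = -80.0000; (r_i+r_j)·cross = 6·-80.0000 = -480.0000
edge 1: (5,0)→(11.5,2.5)  cross = 5·2.5 − 11.5·0 = 12.5000; (r_i+r_j)·cross = 16.5·12.5000 = 206.2500
edge 2: (11.5,2.5)→(20,22)  cross = 11.5·22 − 20·2.5 = 203.0000; (r_i+r_j)·cross = 31.5·203.0000 = 6394.5000
edge 3: (20,22)→(9.5,38)  cross = 20·38 − 9.5·22 = 551.0000; (r_i+r_j)·cross = 29.5·551.0000 = 16254.5000
edge 4: (9.5,38)→(4.5,34)  cross = 9.5·34 − 4.5·38 = 152.0000; (r_i+r_j)·cross = 14·152.0000 = 2128.0000
edge 5: (4.5,34)→(2,24)  cross = 4.5·24 − 2·34 = 40.0000; (r_i+r_j)·cross = 6.5·40.0000 = 260.0000
edge 6: (2,24)→(1,16)  cross = 2·16 − 1·24 = 8.0000; (r_i+r_j)·cross = 3·8.0000 = 24.0000
Σcross = 886.5000 → A = |Σcross|/2 = 443.2500 mm²
Σ(r_i+r_j)·cross = 24787.2500 → first moment M = |Σ|/6 = 4131.2083
R_c = M/A = 4131.2083/443.2500 = 9.3203 mm
θ = 94° = 1.640609 rad
V = θ·R_c·A = 1.640609·9.3203·443.2500 = 6777.700 mm³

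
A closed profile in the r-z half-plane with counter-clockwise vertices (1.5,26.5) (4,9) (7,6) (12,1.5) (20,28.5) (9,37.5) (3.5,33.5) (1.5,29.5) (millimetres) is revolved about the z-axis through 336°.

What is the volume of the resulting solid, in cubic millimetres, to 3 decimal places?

Volume = 24013.235 mm³

Profile (r,z), 8 vertices: (1.5,26.5) (4,9) (7,6) (12,1.5) (20,28.5) (9,37.5) (3.5,33.5) (1.5,29.5)
edge 0: (1.5,26.5)→(4,9)  cross = 1.5·9 − 4·26.5 = -92.5000; (r_i+r_j)·cross = 5.5·-92.5000 = -508.7500
edge 1: (4,9)→(7,6)  cross = 4·6 − 7·9 = -39.0000; (r_i+r_j)·cross = 11·-39.0000 = -429.0000
edge 2: (7,6)→(12,1.5)  cross = 7·1.5 − 12·6 = -61.5000; (r_i+r_j)·cross = 19·-61.5000 = -1168.5000
edge 3: (12,1.5)→(20,28.5)  cross = 12·28.5 − 20·1.5 = 312.0000; (r_i+r_j)·cross = 32·312.0000 = 9984.0000
edge 4: (20,28.5)→(9,37.5)  cross = 20·37.5 − 9·28.5 = 493.5000; (r_i+r_j)·cross = 29·493.5000 = 14311.5000
edge 5: (9,37.5)→(3.5,33.5)  cross = 9·33.5 − 3.5·37.5 = 170.2500; (r_i+r_j)·cross = 12.5·170.2500 = 2128.1250
edge 6: (3.5,33.5)→(1.5,29.5)  cross = 3.5·29.5 − 1.5·33.5 = 53.0000; (r_i+r_j)·cross = 5·53.0000 = 265.0000
edge 7: (1.5,29.5)→(1.5,26.5)  cross = 1.5·26.5 − 1.5·29.5 = -4.5000; (r_i+r_j)·cross = 3·-4.5000 = -13.5000
Σcross = 831.2500 → A = |Σcross|/2 = 415.6250 mm²
Σ(r_i+r_j)·cross = 24568.8750 → first moment M = |Σ|/6 = 4094.8125
R_c = M/A = 4094.8125/415.6250 = 9.8522 mm
θ = 336° = 5.864306 rad
V = θ·R_c·A = 5.864306·9.8522·415.6250 = 24013.235 mm³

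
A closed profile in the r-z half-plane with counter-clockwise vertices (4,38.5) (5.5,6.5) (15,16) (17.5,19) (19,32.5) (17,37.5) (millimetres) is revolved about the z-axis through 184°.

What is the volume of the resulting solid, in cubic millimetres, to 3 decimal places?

Volume = 11850.355 mm³

Profile (r,z), 6 vertices: (4,38.5) (5.5,6.5) (15,16) (17.5,19) (19,32.5) (17,37.5)
edge 0: (4,38.5)→(5.5,6.5)  cross = 4·6.5 − 5.5·38.5 = -185.7500; (r_i+r_j)·cross = 9.5·-185.7500 = -1764.6250
edge 1: (5.5,6.5)→(15,16)  cross = 5.5·16 − 15·6.5 = -9.5000; (r_i+r_j)·cross = 20.5·-9.5000 = -194.7500
edge 2: (15,16)→(17.5,19)  cross = 15·19 − 17.5·16 = 5.0000; (r_i+r_j)·cross = 32.5·5.0000 = 162.5000
edge 3: (17.5,19)→(19,32.5)  cross = 17.5·32.5 − 19·19 = 207.7500; (r_i+r_j)·cross = 36.5·207.7500 = 7582.8750
edge 4: (19,32.5)→(17,37.5)  cross = 19·37.5 − 17·32.5 = 160.0000; (r_i+r_j)·cross = 36·160.0000 = 5760.0000
edge 5: (17,37.5)→(4,38.5)  cross = 17·38.5 − 4·37.5 = 504.5000; (r_i+r_j)·cross = 21·504.5000 = 10594.5000
Σcross = 682.0000 → A = |Σcross|/2 = 341.0000 mm²
Σ(r_i+r_j)·cross = 22140.5000 → first moment M = |Σ|/6 = 3690.0833
R_c = M/A = 3690.0833/341.0000 = 10.8214 mm
θ = 184° = 3.211406 rad
V = θ·R_c·A = 3.211406·10.8214·341.0000 = 11850.355 mm³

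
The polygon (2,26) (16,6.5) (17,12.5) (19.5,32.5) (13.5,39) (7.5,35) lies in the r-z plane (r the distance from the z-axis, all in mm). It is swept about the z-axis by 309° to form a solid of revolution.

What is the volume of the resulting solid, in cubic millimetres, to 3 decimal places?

Profile (r,z), 6 vertices: (2,26) (16,6.5) (17,12.5) (19.5,32.5) (13.5,39) (7.5,35)
edge 0: (2,26)→(16,6.5)  cross = 2·6.5 − 16·26 = -403.0000; (r_i+r_j)·cross = 18·-403.0000 = -7254.0000
edge 1: (16,6.5)→(17,12.5)  cross = 16·12.5 − 17·6.5 = 89.5000; (r_i+r_j)·cross = 33·89.5000 = 2953.5000
edge 2: (17,12.5)→(19.5,32.5)  cross = 17·32.5 − 19.5·12.5 = 308.7500; (r_i+r_j)·cross = 36.5·308.7500 = 11269.3750
edge 3: (19.5,32.5)→(13.5,39)  cross = 19.5·39 − 13.5·32.5 = 321.7500; (r_i+r_j)·cross = 33·321.7500 = 10617.7500
edge 4: (13.5,39)→(7.5,35)  cross = 13.5·35 − 7.5·39 = 180.0000; (r_i+r_j)·cross = 21·180.0000 = 3780.0000
edge 5: (7.5,35)→(2,26)  cross = 7.5·26 − 2·35 = 125.0000; (r_i+r_j)·cross = 9.5·125.0000 = 1187.5000
Σcross = 622.0000 → A = |Σcross|/2 = 311.0000 mm²
Σ(r_i+r_j)·cross = 22554.1250 → first moment M = |Σ|/6 = 3759.0208
R_c = M/A = 3759.0208/311.0000 = 12.0869 mm
θ = 309° = 5.393067 rad
V = θ·R_c·A = 5.393067·12.0869·311.0000 = 20272.653 mm³

Volume = 20272.653 mm³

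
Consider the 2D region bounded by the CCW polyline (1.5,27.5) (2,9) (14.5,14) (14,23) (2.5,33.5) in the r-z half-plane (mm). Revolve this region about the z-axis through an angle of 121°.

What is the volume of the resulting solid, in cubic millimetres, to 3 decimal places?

Volume = 3148.766 mm³

Profile (r,z), 5 vertices: (1.5,27.5) (2,9) (14.5,14) (14,23) (2.5,33.5)
edge 0: (1.5,27.5)→(2,9)  cross = 1.5·9 − 2·27.5 = -41.5000; (r_i+r_j)·cross = 3.5·-41.5000 = -145.2500
edge 1: (2,9)→(14.5,14)  cross = 2·14 − 14.5·9 = -102.5000; (r_i+r_j)·cross = 16.5·-102.5000 = -1691.2500
edge 2: (14.5,14)→(14,23)  cross = 14.5·23 − 14·14 = 137.5000; (r_i+r_j)·cross = 28.5·137.5000 = 3918.7500
edge 3: (14,23)→(2.5,33.5)  cross = 14·33.5 − 2.5·23 = 411.5000; (r_i+r_j)·cross = 16.5·411.5000 = 6789.7500
edge 4: (2.5,33.5)→(1.5,27.5)  cross = 2.5·27.5 − 1.5·33.5 = 18.5000; (r_i+r_j)·cross = 4·18.5000 = 74.0000
Σcross = 423.5000 → A = |Σcross|/2 = 211.7500 mm²
Σ(r_i+r_j)·cross = 8946.0000 → first moment M = |Σ|/6 = 1491.0000
R_c = M/A = 1491.0000/211.7500 = 7.0413 mm
θ = 121° = 2.111848 rad
V = θ·R_c·A = 2.111848·7.0413·211.7500 = 3148.766 mm³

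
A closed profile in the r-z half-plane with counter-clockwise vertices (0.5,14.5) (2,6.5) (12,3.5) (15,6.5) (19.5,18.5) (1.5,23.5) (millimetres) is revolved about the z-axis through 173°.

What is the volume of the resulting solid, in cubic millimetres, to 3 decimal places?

Volume = 6990.711 mm³

Profile (r,z), 6 vertices: (0.5,14.5) (2,6.5) (12,3.5) (15,6.5) (19.5,18.5) (1.5,23.5)
edge 0: (0.5,14.5)→(2,6.5)  cross = 0.5·6.5 − 2·14.5 = -25.7500; (r_i+r_j)·cross = 2.5·-25.7500 = -64.3750
edge 1: (2,6.5)→(12,3.5)  cross = 2·3.5 − 12·6.5 = -71.0000; (r_i+r_j)·cross = 14·-71.0000 = -994.0000
edge 2: (12,3.5)→(15,6.5)  cross = 12·6.5 − 15·3.5 = 25.5000; (r_i+r_j)·cross = 27·25.5000 = 688.5000
edge 3: (15,6.5)→(19.5,18.5)  cross = 15·18.5 − 19.5·6.5 = 150.7500; (r_i+r_j)·cross = 34.5·150.7500 = 5200.8750
edge 4: (19.5,18.5)→(1.5,23.5)  cross = 19.5·23.5 − 1.5·18.5 = 430.5000; (r_i+r_j)·cross = 21·430.5000 = 9040.5000
edge 5: (1.5,23.5)→(0.5,14.5)  cross = 1.5·14.5 − 0.5·23.5 = 10.0000; (r_i+r_j)·cross = 2·10.0000 = 20.0000
Σcross = 520.0000 → A = |Σcross|/2 = 260.0000 mm²
Σ(r_i+r_j)·cross = 13891.5000 → first moment M = |Σ|/6 = 2315.2500
R_c = M/A = 2315.2500/260.0000 = 8.9048 mm
θ = 173° = 3.019420 rad
V = θ·R_c·A = 3.019420·8.9048·260.0000 = 6990.711 mm³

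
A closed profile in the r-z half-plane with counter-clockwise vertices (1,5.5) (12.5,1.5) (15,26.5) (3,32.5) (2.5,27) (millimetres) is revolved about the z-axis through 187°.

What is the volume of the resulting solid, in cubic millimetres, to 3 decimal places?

Profile (r,z), 5 vertices: (1,5.5) (12.5,1.5) (15,26.5) (3,32.5) (2.5,27)
edge 0: (1,5.5)→(12.5,1.5)  cross = 1·1.5 − 12.5·5.5 = -67.2500; (r_i+r_j)·cross = 13.5·-67.2500 = -907.8750
edge 1: (12.5,1.5)→(15,26.5)  cross = 12.5·26.5 − 15·1.5 = 308.7500; (r_i+r_j)·cross = 27.5·308.7500 = 8490.6250
edge 2: (15,26.5)→(3,32.5)  cross = 15·32.5 − 3·26.5 = 408.0000; (r_i+r_j)·cross = 18·408.0000 = 7344.0000
edge 3: (3,32.5)→(2.5,27)  cross = 3·27 − 2.5·32.5 = -0.2500; (r_i+r_j)·cross = 5.5·-0.2500 = -1.3750
edge 4: (2.5,27)→(1,5.5)  cross = 2.5·5.5 − 1·27 = -13.2500; (r_i+r_j)·cross = 3.5·-13.2500 = -46.3750
Σcross = 636.0000 → A = |Σcross|/2 = 318.0000 mm²
Σ(r_i+r_j)·cross = 14879.0000 → first moment M = |Σ|/6 = 2479.8333
R_c = M/A = 2479.8333/318.0000 = 7.7982 mm
θ = 187° = 3.263766 rad
V = θ·R_c·A = 3.263766·7.7982·318.0000 = 8093.595 mm³

Volume = 8093.595 mm³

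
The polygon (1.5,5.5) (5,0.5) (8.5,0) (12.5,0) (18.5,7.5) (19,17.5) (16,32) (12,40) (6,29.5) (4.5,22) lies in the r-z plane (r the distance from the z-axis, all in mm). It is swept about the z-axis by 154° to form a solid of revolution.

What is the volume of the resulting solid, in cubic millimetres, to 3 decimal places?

Volume = 13490.328 mm³

Profile (r,z), 10 vertices: (1.5,5.5) (5,0.5) (8.5,0) (12.5,0) (18.5,7.5) (19,17.5) (16,32) (12,40) (6,29.5) (4.5,22)
edge 0: (1.5,5.5)→(5,0.5)  cross = 1.5·0.5 − 5·5.5 = -26.7500; (r_i+r_j)·cross = 6.5·-26.7500 = -173.8750
edge 1: (5,0.5)→(8.5,0)  cross = 5·0 − 8.5·0.5 = -4.2500; (r_i+r_j)·cross = 13.5·-4.2500 = -57.3750
edge 2: (8.5,0)→(12.5,0)  cross = 8.5·0 − 12.5·0 = 0.0000; (r_i+r_j)·cross = 21·0.0000 = 0.0000
edge 3: (12.5,0)→(18.5,7.5)  cross = 12.5·7.5 − 18.5·0 = 93.7500; (r_i+r_j)·cross = 31·93.7500 = 2906.2500
edge 4: (18.5,7.5)→(19,17.5)  cross = 18.5·17.5 − 19·7.5 = 181.2500; (r_i+r_j)·cross = 37.5·181.2500 = 6796.8750
edge 5: (19,17.5)→(16,32)  cross = 19·32 − 16·17.5 = 328.0000; (r_i+r_j)·cross = 35·328.0000 = 11480.0000
edge 6: (16,32)→(12,40)  cross = 16·40 − 12·32 = 256.0000; (r_i+r_j)·cross = 28·256.0000 = 7168.0000
edge 7: (12,40)→(6,29.5)  cross = 12·29.5 − 6·40 = 114.0000; (r_i+r_j)·cross = 18·114.0000 = 2052.0000
edge 8: (6,29.5)→(4.5,22)  cross = 6·22 − 4.5·29.5 = -0.7500; (r_i+r_j)·cross = 10.5·-0.7500 = -7.8750
edge 9: (4.5,22)→(1.5,5.5)  cross = 4.5·5.5 − 1.5·22 = -8.2500; (r_i+r_j)·cross = 6·-8.2500 = -49.5000
Σcross = 933.0000 → A = |Σcross|/2 = 466.5000 mm²
Σ(r_i+r_j)·cross = 30114.5000 → first moment M = |Σ|/6 = 5019.0833
R_c = M/A = 5019.0833/466.5000 = 10.7590 mm
θ = 154° = 2.687807 rad
V = θ·R_c·A = 2.687807·10.7590·466.5000 = 13490.328 mm³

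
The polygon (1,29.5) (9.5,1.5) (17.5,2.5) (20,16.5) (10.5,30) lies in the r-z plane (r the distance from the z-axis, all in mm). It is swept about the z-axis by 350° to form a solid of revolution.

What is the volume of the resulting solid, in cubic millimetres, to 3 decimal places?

Profile (r,z), 5 vertices: (1,29.5) (9.5,1.5) (17.5,2.5) (20,16.5) (10.5,30)
edge 0: (1,29.5)→(9.5,1.5)  cross = 1·1.5 − 9.5·29.5 = -278.7500; (r_i+r_j)·cross = 10.5·-278.7500 = -2926.8750
edge 1: (9.5,1.5)→(17.5,2.5)  cross = 9.5·2.5 − 17.5·1.5 = -2.5000; (r_i+r_j)·cross = 27·-2.5000 = -67.5000
edge 2: (17.5,2.5)→(20,16.5)  cross = 17.5·16.5 − 20·2.5 = 238.7500; (r_i+r_j)·cross = 37.5·238.7500 = 8953.1250
edge 3: (20,16.5)→(10.5,30)  cross = 20·30 − 10.5·16.5 = 426.7500; (r_i+r_j)·cross = 30.5·426.7500 = 13015.8750
edge 4: (10.5,30)→(1,29.5)  cross = 10.5·29.5 − 1·30 = 279.7500; (r_i+r_j)·cross = 11.5·279.7500 = 3217.1250
Σcross = 664.0000 → A = |Σcross|/2 = 332.0000 mm²
Σ(r_i+r_j)·cross = 22191.7500 → first moment M = |Σ|/6 = 3698.6250
R_c = M/A = 3698.6250/332.0000 = 11.1404 mm
θ = 350° = 6.108652 rad
V = θ·R_c·A = 6.108652·11.1404·332.0000 = 22593.614 mm³

Volume = 22593.614 mm³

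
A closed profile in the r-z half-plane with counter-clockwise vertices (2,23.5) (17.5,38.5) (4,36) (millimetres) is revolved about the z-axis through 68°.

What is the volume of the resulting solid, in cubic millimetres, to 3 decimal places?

Profile (r,z), 3 vertices: (2,23.5) (17.5,38.5) (4,36)
edge 0: (2,23.5)→(17.5,38.5)  cross = 2·38.5 − 17.5·23.5 = -334.2500; (r_i+r_j)·cross = 19.5·-334.2500 = -6517.8750
edge 1: (17.5,38.5)→(4,36)  cross = 17.5·36 − 4·38.5 = 476.0000; (r_i+r_j)·cross = 21.5·476.0000 = 10234.0000
edge 2: (4,36)→(2,23.5)  cross = 4·23.5 − 2·36 = 22.0000; (r_i+r_j)·cross = 6·22.0000 = 132.0000
Σcross = 163.7500 → A = |Σcross|/2 = 81.8750 mm²
Σ(r_i+r_j)·cross = 3848.1250 → first moment M = |Σ|/6 = 641.3542
R_c = M/A = 641.3542/81.8750 = 7.8333 mm
θ = 68° = 1.186824 rad
V = θ·R_c·A = 1.186824·7.8333·81.8750 = 761.174 mm³

Volume = 761.174 mm³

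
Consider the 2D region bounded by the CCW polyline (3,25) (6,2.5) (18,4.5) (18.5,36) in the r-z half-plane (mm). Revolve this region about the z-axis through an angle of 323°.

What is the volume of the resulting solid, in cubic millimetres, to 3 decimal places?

Profile (r,z), 4 vertices: (3,25) (6,2.5) (18,4.5) (18.5,36)
edge 0: (3,25)→(6,2.5)  cross = 3·2.5 − 6·25 = -142.5000; (r_i+r_j)·cross = 9·-142.5000 = -1282.5000
edge 1: (6,2.5)→(18,4.5)  cross = 6·4.5 − 18·2.5 = -18.0000; (r_i+r_j)·cross = 24·-18.0000 = -432.0000
edge 2: (18,4.5)→(18.5,36)  cross = 18·36 − 18.5·4.5 = 564.7500; (r_i+r_j)·cross = 36.5·564.7500 = 20613.3750
edge 3: (18.5,36)→(3,25)  cross = 18.5·25 − 3·36 = 354.5000; (r_i+r_j)·cross = 21.5·354.5000 = 7621.7500
Σcross = 758.7500 → A = |Σcross|/2 = 379.3750 mm²
Σ(r_i+r_j)·cross = 26520.6250 → first moment M = |Σ|/6 = 4420.1042
R_c = M/A = 4420.1042/379.3750 = 11.6510 mm
θ = 323° = 5.637413 rad
V = θ·R_c·A = 5.637413·11.6510·379.3750 = 24917.955 mm³

Volume = 24917.955 mm³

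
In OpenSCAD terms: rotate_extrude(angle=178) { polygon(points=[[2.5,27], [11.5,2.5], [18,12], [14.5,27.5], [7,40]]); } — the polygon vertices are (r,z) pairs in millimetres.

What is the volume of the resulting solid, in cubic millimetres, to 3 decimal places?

Profile (r,z), 5 vertices: (2.5,27) (11.5,2.5) (18,12) (14.5,27.5) (7,40)
edge 0: (2.5,27)→(11.5,2.5)  cross = 2.5·2.5 − 11.5·27 = -304.2500; (r_i+r_j)·cross = 14·-304.2500 = -4259.5000
edge 1: (11.5,2.5)→(18,12)  cross = 11.5·12 − 18·2.5 = 93.0000; (r_i+r_j)·cross = 29.5·93.0000 = 2743.5000
edge 2: (18,12)→(14.5,27.5)  cross = 18·27.5 − 14.5·12 = 321.0000; (r_i+r_j)·cross = 32.5·321.0000 = 10432.5000
edge 3: (14.5,27.5)→(7,40)  cross = 14.5·40 − 7·27.5 = 387.5000; (r_i+r_j)·cross = 21.5·387.5000 = 8331.2500
edge 4: (7,40)→(2.5,27)  cross = 7·27 − 2.5·40 = 89.0000; (r_i+r_j)·cross = 9.5·89.0000 = 845.5000
Σcross = 586.2500 → A = |Σcross|/2 = 293.1250 mm²
Σ(r_i+r_j)·cross = 18093.2500 → first moment M = |Σ|/6 = 3015.5417
R_c = M/A = 3015.5417/293.1250 = 10.2876 mm
θ = 178° = 3.106686 rad
V = θ·R_c·A = 3.106686·10.2876·293.1250 = 9368.341 mm³

Volume = 9368.341 mm³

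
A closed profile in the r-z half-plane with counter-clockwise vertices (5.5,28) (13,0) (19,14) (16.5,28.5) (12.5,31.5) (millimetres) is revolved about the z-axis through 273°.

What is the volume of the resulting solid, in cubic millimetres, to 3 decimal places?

Profile (r,z), 5 vertices: (5.5,28) (13,0) (19,14) (16.5,28.5) (12.5,31.5)
edge 0: (5.5,28)→(13,0)  cross = 5.5·0 − 13·28 = -364.0000; (r_i+r_j)·cross = 18.5·-364.0000 = -6734.0000
edge 1: (13,0)→(19,14)  cross = 13·14 − 19·0 = 182.0000; (r_i+r_j)·cross = 32·182.0000 = 5824.0000
edge 2: (19,14)→(16.5,28.5)  cross = 19·28.5 − 16.5·14 = 310.5000; (r_i+r_j)·cross = 35.5·310.5000 = 11022.7500
edge 3: (16.5,28.5)→(12.5,31.5)  cross = 16.5·31.5 − 12.5·28.5 = 163.5000; (r_i+r_j)·cross = 29·163.5000 = 4741.5000
edge 4: (12.5,31.5)→(5.5,28)  cross = 12.5·28 − 5.5·31.5 = 176.7500; (r_i+r_j)·cross = 18·176.7500 = 3181.5000
Σcross = 468.7500 → A = |Σcross|/2 = 234.3750 mm²
Σ(r_i+r_j)·cross = 18035.7500 → first moment M = |Σ|/6 = 3005.9583
R_c = M/A = 3005.9583/234.3750 = 12.8254 mm
θ = 273° = 4.764749 rad
V = θ·R_c·A = 4.764749·12.8254·234.3750 = 14322.637 mm³

Volume = 14322.637 mm³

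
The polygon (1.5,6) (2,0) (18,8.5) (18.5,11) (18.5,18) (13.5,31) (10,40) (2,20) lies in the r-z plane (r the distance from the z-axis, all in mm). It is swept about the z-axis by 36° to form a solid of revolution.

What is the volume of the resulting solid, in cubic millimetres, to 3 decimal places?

Volume = 2506.454 mm³

Profile (r,z), 8 vertices: (1.5,6) (2,0) (18,8.5) (18.5,11) (18.5,18) (13.5,31) (10,40) (2,20)
edge 0: (1.5,6)→(2,0)  cross = 1.5·0 − 2·6 = -12.0000; (r_i+r_j)·cross = 3.5·-12.0000 = -42.0000
edge 1: (2,0)→(18,8.5)  cross = 2·8.5 − 18·0 = 17.0000; (r_i+r_j)·cross = 20·17.0000 = 340.0000
edge 2: (18,8.5)→(18.5,11)  cross = 18·11 − 18.5·8.5 = 40.7500; (r_i+r_j)·cross = 36.5·40.7500 = 1487.3750
edge 3: (18.5,11)→(18.5,18)  cross = 18.5·18 − 18.5·11 = 129.5000; (r_i+r_j)·cross = 37·129.5000 = 4791.5000
edge 4: (18.5,18)→(13.5,31)  cross = 18.5·31 − 13.5·18 = 330.5000; (r_i+r_j)·cross = 32·330.5000 = 10576.0000
edge 5: (13.5,31)→(10,40)  cross = 13.5·40 − 10·31 = 230.0000; (r_i+r_j)·cross = 23.5·230.0000 = 5405.0000
edge 6: (10,40)→(2,20)  cross = 10·20 − 2·40 = 120.0000; (r_i+r_j)·cross = 12·120.0000 = 1440.0000
edge 7: (2,20)→(1.5,6)  cross = 2·6 − 1.5·20 = -18.0000; (r_i+r_j)·cross = 3.5·-18.0000 = -63.0000
Σcross = 837.7500 → A = |Σcross|/2 = 418.8750 mm²
Σ(r_i+r_j)·cross = 23934.8750 → first moment M = |Σ|/6 = 3989.1458
R_c = M/A = 3989.1458/418.8750 = 9.5235 mm
θ = 36° = 0.628319 rad
V = θ·R_c·A = 0.628319·9.5235·418.8750 = 2506.454 mm³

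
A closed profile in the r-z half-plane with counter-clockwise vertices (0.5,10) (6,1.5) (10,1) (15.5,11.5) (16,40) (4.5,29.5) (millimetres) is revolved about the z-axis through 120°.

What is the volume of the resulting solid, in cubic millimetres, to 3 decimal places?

Profile (r,z), 6 vertices: (0.5,10) (6,1.5) (10,1) (15.5,11.5) (16,40) (4.5,29.5)
edge 0: (0.5,10)→(6,1.5)  cross = 0.5·1.5 − 6·10 = -59.2500; (r_i+r_j)·cross = 6.5·-59.2500 = -385.1250
edge 1: (6,1.5)→(10,1)  cross = 6·1 − 10·1.5 = -9.0000; (r_i+r_j)·cross = 16·-9.0000 = -144.0000
edge 2: (10,1)→(15.5,11.5)  cross = 10·11.5 − 15.5·1 = 99.5000; (r_i+r_j)·cross = 25.5·99.5000 = 2537.2500
edge 3: (15.5,11.5)→(16,40)  cross = 15.5·40 − 16·11.5 = 436.0000; (r_i+r_j)·cross = 31.5·436.0000 = 13734.0000
edge 4: (16,40)→(4.5,29.5)  cross = 16·29.5 − 4.5·40 = 292.0000; (r_i+r_j)·cross = 20.5·292.0000 = 5986.0000
edge 5: (4.5,29.5)→(0.5,10)  cross = 4.5·10 − 0.5·29.5 = 30.2500; (r_i+r_j)·cross = 5·30.2500 = 151.2500
Σcross = 789.5000 → A = |Σcross|/2 = 394.7500 mm²
Σ(r_i+r_j)·cross = 21879.3750 → first moment M = |Σ|/6 = 3646.5625
R_c = M/A = 3646.5625/394.7500 = 9.2377 mm
θ = 120° = 2.094395 rad
V = θ·R_c·A = 2.094395·9.2377·394.7500 = 7637.343 mm³

Volume = 7637.343 mm³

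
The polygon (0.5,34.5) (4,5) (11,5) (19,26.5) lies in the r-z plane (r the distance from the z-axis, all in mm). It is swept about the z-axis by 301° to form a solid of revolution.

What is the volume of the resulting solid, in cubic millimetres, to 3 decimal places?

Profile (r,z), 4 vertices: (0.5,34.5) (4,5) (11,5) (19,26.5)
edge 0: (0.5,34.5)→(4,5)  cross = 0.5·5 − 4·34.5 = -135.5000; (r_i+r_j)·cross = 4.5·-135.5000 = -609.7500
edge 1: (4,5)→(11,5)  cross = 4·5 − 11·5 = -35.0000; (r_i+r_j)·cross = 15·-35.0000 = -525.0000
edge 2: (11,5)→(19,26.5)  cross = 11·26.5 − 19·5 = 196.5000; (r_i+r_j)·cross = 30·196.5000 = 5895.0000
edge 3: (19,26.5)→(0.5,34.5)  cross = 19·34.5 − 0.5·26.5 = 642.2500; (r_i+r_j)·cross = 19.5·642.2500 = 12523.8750
Σcross = 668.2500 → A = |Σcross|/2 = 334.1250 mm²
Σ(r_i+r_j)·cross = 17284.1250 → first moment M = |Σ|/6 = 2880.6875
R_c = M/A = 2880.6875/334.1250 = 8.6216 mm
θ = 301° = 5.253441 rad
V = θ·R_c·A = 5.253441·8.6216·334.1250 = 15133.522 mm³

Volume = 15133.522 mm³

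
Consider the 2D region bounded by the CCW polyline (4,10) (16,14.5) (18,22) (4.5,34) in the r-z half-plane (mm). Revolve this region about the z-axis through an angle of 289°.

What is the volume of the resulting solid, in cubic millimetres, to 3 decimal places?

Profile (r,z), 4 vertices: (4,10) (16,14.5) (18,22) (4.5,34)
edge 0: (4,10)→(16,14.5)  cross = 4·14.5 − 16·10 = -102.0000; (r_i+r_j)·cross = 20·-102.0000 = -2040.0000
edge 1: (16,14.5)→(18,22)  cross = 16·22 − 18·14.5 = 91.0000; (r_i+r_j)·cross = 34·91.0000 = 3094.0000
edge 2: (18,22)→(4.5,34)  cross = 18·34 − 4.5·22 = 513.0000; (r_i+r_j)·cross = 22.5·513.0000 = 11542.5000
edge 3: (4.5,34)→(4,10)  cross = 4.5·10 − 4·34 = -91.0000; (r_i+r_j)·cross = 8.5·-91.0000 = -773.5000
Σcross = 411.0000 → A = |Σcross|/2 = 205.5000 mm²
Σ(r_i+r_j)·cross = 11823.0000 → first moment M = |Σ|/6 = 1970.5000
R_c = M/A = 1970.5000/205.5000 = 9.5888 mm
θ = 289° = 5.044002 rad
V = θ·R_c·A = 5.044002·9.5888·205.5000 = 9939.205 mm³

Volume = 9939.205 mm³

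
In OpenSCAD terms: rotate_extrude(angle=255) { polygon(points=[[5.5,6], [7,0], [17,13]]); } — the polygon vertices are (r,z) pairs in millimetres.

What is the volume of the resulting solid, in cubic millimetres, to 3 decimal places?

Volume = 1739.624 mm³

Profile (r,z), 3 vertices: (5.5,6) (7,0) (17,13)
edge 0: (5.5,6)→(7,0)  cross = 5.5·0 − 7·6 = -42.0000; (r_i+r_j)·cross = 12.5·-42.0000 = -525.0000
edge 1: (7,0)→(17,13)  cross = 7·13 − 17·0 = 91.0000; (r_i+r_j)·cross = 24·91.0000 = 2184.0000
edge 2: (17,13)→(5.5,6)  cross = 17·6 − 5.5·13 = 30.5000; (r_i+r_j)·cross = 22.5·30.5000 = 686.2500
Σcross = 79.5000 → A = |Σcross|/2 = 39.7500 mm²
Σ(r_i+r_j)·cross = 2345.2500 → first moment M = |Σ|/6 = 390.8750
R_c = M/A = 390.8750/39.7500 = 9.8333 mm
θ = 255° = 4.450590 rad
V = θ·R_c·A = 4.450590·9.8333·39.7500 = 1739.624 mm³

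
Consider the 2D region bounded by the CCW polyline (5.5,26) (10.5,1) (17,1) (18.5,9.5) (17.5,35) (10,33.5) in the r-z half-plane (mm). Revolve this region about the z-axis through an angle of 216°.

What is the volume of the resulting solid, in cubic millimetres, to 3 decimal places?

Profile (r,z), 6 vertices: (5.5,26) (10.5,1) (17,1) (18.5,9.5) (17.5,35) (10,33.5)
edge 0: (5.5,26)→(10.5,1)  cross = 5.5·1 − 10.5·26 = -267.5000; (r_i+r_j)·cross = 16·-267.5000 = -4280.0000
edge 1: (10.5,1)→(17,1)  cross = 10.5·1 − 17·1 = -6.5000; (r_i+r_j)·cross = 27.5·-6.5000 = -178.7500
edge 2: (17,1)→(18.5,9.5)  cross = 17·9.5 − 18.5·1 = 143.0000; (r_i+r_j)·cross = 35.5·143.0000 = 5076.5000
edge 3: (18.5,9.5)→(17.5,35)  cross = 18.5·35 − 17.5·9.5 = 481.2500; (r_i+r_j)·cross = 36·481.2500 = 17325.0000
edge 4: (17.5,35)→(10,33.5)  cross = 17.5·33.5 − 10·35 = 236.2500; (r_i+r_j)·cross = 27.5·236.2500 = 6496.8750
edge 5: (10,33.5)→(5.5,26)  cross = 10·26 − 5.5·33.5 = 75.7500; (r_i+r_j)·cross = 15.5·75.7500 = 1174.1250
Σcross = 662.2500 → A = |Σcross|/2 = 331.1250 mm²
Σ(r_i+r_j)·cross = 25613.7500 → first moment M = |Σ|/6 = 4268.9583
R_c = M/A = 4268.9583/331.1250 = 12.8923 mm
θ = 216° = 3.769911 rad
V = θ·R_c·A = 3.769911·12.8923·331.1250 = 16093.594 mm³

Volume = 16093.594 mm³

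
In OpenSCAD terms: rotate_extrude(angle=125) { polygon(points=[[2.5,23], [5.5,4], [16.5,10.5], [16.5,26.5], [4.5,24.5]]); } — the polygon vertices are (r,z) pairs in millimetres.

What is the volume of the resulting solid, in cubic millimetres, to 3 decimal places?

Volume = 5046.638 mm³

Profile (r,z), 5 vertices: (2.5,23) (5.5,4) (16.5,10.5) (16.5,26.5) (4.5,24.5)
edge 0: (2.5,23)→(5.5,4)  cross = 2.5·4 − 5.5·23 = -116.5000; (r_i+r_j)·cross = 8·-116.5000 = -932.0000
edge 1: (5.5,4)→(16.5,10.5)  cross = 5.5·10.5 − 16.5·4 = -8.2500; (r_i+r_j)·cross = 22·-8.2500 = -181.5000
edge 2: (16.5,10.5)→(16.5,26.5)  cross = 16.5·26.5 − 16.5·10.5 = 264.0000; (r_i+r_j)·cross = 33·264.0000 = 8712.0000
edge 3: (16.5,26.5)→(4.5,24.5)  cross = 16.5·24.5 − 4.5·26.5 = 285.0000; (r_i+r_j)·cross = 21·285.0000 = 5985.0000
edge 4: (4.5,24.5)→(2.5,23)  cross = 4.5·23 − 2.5·24.5 = 42.2500; (r_i+r_j)·cross = 7·42.2500 = 295.7500
Σcross = 466.5000 → A = |Σcross|/2 = 233.2500 mm²
Σ(r_i+r_j)·cross = 13879.2500 → first moment M = |Σ|/6 = 2313.2083
R_c = M/A = 2313.2083/233.2500 = 9.9173 mm
θ = 125° = 2.181662 rad
V = θ·R_c·A = 2.181662·9.9173·233.2500 = 5046.638 mm³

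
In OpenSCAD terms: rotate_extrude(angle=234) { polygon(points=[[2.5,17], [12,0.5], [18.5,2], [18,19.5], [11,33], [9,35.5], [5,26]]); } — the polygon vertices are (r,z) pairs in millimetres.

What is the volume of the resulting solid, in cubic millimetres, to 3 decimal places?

Volume = 15778.040 mm³

Profile (r,z), 7 vertices: (2.5,17) (12,0.5) (18.5,2) (18,19.5) (11,33) (9,35.5) (5,26)
edge 0: (2.5,17)→(12,0.5)  cross = 2.5·0.5 − 12·17 = -202.7500; (r_i+r_j)·cross = 14.5·-202.7500 = -2939.8750
edge 1: (12,0.5)→(18.5,2)  cross = 12·2 − 18.5·0.5 = 14.7500; (r_i+r_j)·cross = 30.5·14.7500 = 449.8750
edge 2: (18.5,2)→(18,19.5)  cross = 18.5·19.5 − 18·2 = 324.7500; (r_i+r_j)·cross = 36.5·324.7500 = 11853.3750
edge 3: (18,19.5)→(11,33)  cross = 18·33 − 11·19.5 = 379.5000; (r_i+r_j)·cross = 29·379.5000 = 11005.5000
edge 4: (11,33)→(9,35.5)  cross = 11·35.5 − 9·33 = 93.5000; (r_i+r_j)·cross = 20·93.5000 = 1870.0000
edge 5: (9,35.5)→(5,26)  cross = 9·26 − 5·35.5 = 56.5000; (r_i+r_j)·cross = 14·56.5000 = 791.0000
edge 6: (5,26)→(2.5,17)  cross = 5·17 − 2.5·26 = 20.0000; (r_i+r_j)·cross = 7.5·20.0000 = 150.0000
Σcross = 686.2500 → A = |Σcross|/2 = 343.1250 mm²
Σ(r_i+r_j)·cross = 23179.8750 → first moment M = |Σ|/6 = 3863.3125
R_c = M/A = 3863.3125/343.1250 = 11.2592 mm
θ = 234° = 4.084070 rad
V = θ·R_c·A = 4.084070·11.2592·343.1250 = 15778.040 mm³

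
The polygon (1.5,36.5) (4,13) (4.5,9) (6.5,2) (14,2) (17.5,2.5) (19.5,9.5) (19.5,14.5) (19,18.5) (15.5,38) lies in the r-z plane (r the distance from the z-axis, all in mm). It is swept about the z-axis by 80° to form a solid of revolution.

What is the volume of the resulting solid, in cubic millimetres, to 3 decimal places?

Profile (r,z), 10 vertices: (1.5,36.5) (4,13) (4.5,9) (6.5,2) (14,2) (17.5,2.5) (19.5,9.5) (19.5,14.5) (19,18.5) (15.5,38)
edge 0: (1.5,36.5)→(4,13)  cross = 1.5·13 − 4·36.5 = -126.5000; (r_i+r_j)·cross = 5.5·-126.5000 = -695.7500
edge 1: (4,13)→(4.5,9)  cross = 4·9 − 4.5·13 = -22.5000; (r_i+r_j)·cross = 8.5·-22.5000 = -191.2500
edge 2: (4.5,9)→(6.5,2)  cross = 4.5·2 − 6.5·9 = -49.5000; (r_i+r_j)·cross = 11·-49.5000 = -544.5000
edge 3: (6.5,2)→(14,2)  cross = 6.5·2 − 14·2 = -15.0000; (r_i+r_j)·cross = 20.5·-15.0000 = -307.5000
edge 4: (14,2)→(17.5,2.5)  cross = 14·2.5 − 17.5·2 = 0.0000; (r_i+r_j)·cross = 31.5·0.0000 = 0.0000
edge 5: (17.5,2.5)→(19.5,9.5)  cross = 17.5·9.5 − 19.5·2.5 = 117.5000; (r_i+r_j)·cross = 37·117.5000 = 4347.5000
edge 6: (19.5,9.5)→(19.5,14.5)  cross = 19.5·14.5 − 19.5·9.5 = 97.5000; (r_i+r_j)·cross = 39·97.5000 = 3802.5000
edge 7: (19.5,14.5)→(19,18.5)  cross = 19.5·18.5 − 19·14.5 = 85.2500; (r_i+r_j)·cross = 38.5·85.2500 = 3282.1250
edge 8: (19,18.5)→(15.5,38)  cross = 19·38 − 15.5·18.5 = 435.2500; (r_i+r_j)·cross = 34.5·435.2500 = 15016.1250
edge 9: (15.5,38)→(1.5,36.5)  cross = 15.5·36.5 − 1.5·38 = 508.7500; (r_i+r_j)·cross = 17·508.7500 = 8648.7500
Σcross = 1030.7500 → A = |Σcross|/2 = 515.3750 mm²
Σ(r_i+r_j)·cross = 33358.0000 → first moment M = |Σ|/6 = 5559.6667
R_c = M/A = 5559.6667/515.3750 = 10.7876 mm
θ = 80° = 1.396263 rad
V = θ·R_c·A = 1.396263·10.7876·515.3750 = 7762.759 mm³

Volume = 7762.759 mm³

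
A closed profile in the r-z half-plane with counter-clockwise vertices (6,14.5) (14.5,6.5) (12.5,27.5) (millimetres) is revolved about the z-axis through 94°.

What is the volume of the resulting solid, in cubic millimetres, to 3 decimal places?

Volume = 1466.295 mm³

Profile (r,z), 3 vertices: (6,14.5) (14.5,6.5) (12.5,27.5)
edge 0: (6,14.5)→(14.5,6.5)  cross = 6·6.5 − 14.5·14.5 = -171.2500; (r_i+r_j)·cross = 20.5·-171.2500 = -3510.6250
edge 1: (14.5,6.5)→(12.5,27.5)  cross = 14.5·27.5 − 12.5·6.5 = 317.5000; (r_i+r_j)·cross = 27·317.5000 = 8572.5000
edge 2: (12.5,27.5)→(6,14.5)  cross = 12.5·14.5 − 6·27.5 = 16.2500; (r_i+r_j)·cross = 18.5·16.2500 = 300.6250
Σcross = 162.5000 → A = |Σcross|/2 = 81.2500 mm²
Σ(r_i+r_j)·cross = 5362.5000 → first moment M = |Σ|/6 = 893.7500
R_c = M/A = 893.7500/81.2500 = 11.0000 mm
θ = 94° = 1.640609 rad
V = θ·R_c·A = 1.640609·11.0000·81.2500 = 1466.295 mm³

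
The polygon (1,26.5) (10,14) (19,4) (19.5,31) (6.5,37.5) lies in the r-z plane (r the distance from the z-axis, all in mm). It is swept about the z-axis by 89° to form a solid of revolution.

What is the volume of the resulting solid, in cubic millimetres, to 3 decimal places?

Profile (r,z), 5 vertices: (1,26.5) (10,14) (19,4) (19.5,31) (6.5,37.5)
edge 0: (1,26.5)→(10,14)  cross = 1·14 − 10·26.5 = -251.0000; (r_i+r_j)·cross = 11·-251.0000 = -2761.0000
edge 1: (10,14)→(19,4)  cross = 10·4 − 19·14 = -226.0000; (r_i+r_j)·cross = 29·-226.0000 = -6554.0000
edge 2: (19,4)→(19.5,31)  cross = 19·31 − 19.5·4 = 511.0000; (r_i+r_j)·cross = 38.5·511.0000 = 19673.5000
edge 3: (19.5,31)→(6.5,37.5)  cross = 19.5·37.5 − 6.5·31 = 529.7500; (r_i+r_j)·cross = 26·529.7500 = 13773.5000
edge 4: (6.5,37.5)→(1,26.5)  cross = 6.5·26.5 − 1·37.5 = 134.7500; (r_i+r_j)·cross = 7.5·134.7500 = 1010.6250
Σcross = 698.5000 → A = |Σcross|/2 = 349.2500 mm²
Σ(r_i+r_j)·cross = 25142.6250 → first moment M = |Σ|/6 = 4190.4375
R_c = M/A = 4190.4375/349.2500 = 11.9984 mm
θ = 89° = 1.553343 rad
V = θ·R_c·A = 1.553343·11.9984·349.2500 = 6509.187 mm³

Volume = 6509.187 mm³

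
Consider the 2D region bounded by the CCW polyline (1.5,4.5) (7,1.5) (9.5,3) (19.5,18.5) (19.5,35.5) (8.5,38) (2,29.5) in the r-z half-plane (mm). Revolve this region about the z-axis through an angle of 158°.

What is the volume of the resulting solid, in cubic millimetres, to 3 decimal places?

Volume = 13880.941 mm³

Profile (r,z), 7 vertices: (1.5,4.5) (7,1.5) (9.5,3) (19.5,18.5) (19.5,35.5) (8.5,38) (2,29.5)
edge 0: (1.5,4.5)→(7,1.5)  cross = 1.5·1.5 − 7·4.5 = -29.2500; (r_i+r_j)·cross = 8.5·-29.2500 = -248.6250
edge 1: (7,1.5)→(9.5,3)  cross = 7·3 − 9.5·1.5 = 6.7500; (r_i+r_j)·cross = 16.5·6.7500 = 111.3750
edge 2: (9.5,3)→(19.5,18.5)  cross = 9.5·18.5 − 19.5·3 = 117.2500; (r_i+r_j)·cross = 29·117.2500 = 3400.2500
edge 3: (19.5,18.5)→(19.5,35.5)  cross = 19.5·35.5 − 19.5·18.5 = 331.5000; (r_i+r_j)·cross = 39·331.5000 = 12928.5000
edge 4: (19.5,35.5)→(8.5,38)  cross = 19.5·38 − 8.5·35.5 = 439.2500; (r_i+r_j)·cross = 28·439.2500 = 12299.0000
edge 5: (8.5,38)→(2,29.5)  cross = 8.5·29.5 − 2·38 = 174.7500; (r_i+r_j)·cross = 10.5·174.7500 = 1834.8750
edge 6: (2,29.5)→(1.5,4.5)  cross = 2·4.5 − 1.5·29.5 = -35.2500; (r_i+r_j)·cross = 3.5·-35.2500 = -123.3750
Σcross = 1005.0000 → A = |Σcross|/2 = 502.5000 mm²
Σ(r_i+r_j)·cross = 30202.0000 → first moment M = |Σ|/6 = 5033.6667
R_c = M/A = 5033.6667/502.5000 = 10.0172 mm
θ = 158° = 2.757620 rad
V = θ·R_c·A = 2.757620·10.0172·502.5000 = 13880.941 mm³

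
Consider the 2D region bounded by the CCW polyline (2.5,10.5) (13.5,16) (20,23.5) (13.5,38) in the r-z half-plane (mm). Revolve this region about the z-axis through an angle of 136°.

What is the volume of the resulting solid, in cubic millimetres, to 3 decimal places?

Volume = 5483.126 mm³

Profile (r,z), 4 vertices: (2.5,10.5) (13.5,16) (20,23.5) (13.5,38)
edge 0: (2.5,10.5)→(13.5,16)  cross = 2.5·16 − 13.5·10.5 = -101.7500; (r_i+r_j)·cross = 16·-101.7500 = -1628.0000
edge 1: (13.5,16)→(20,23.5)  cross = 13.5·23.5 − 20·16 = -2.7500; (r_i+r_j)·cross = 33.5·-2.7500 = -92.1250
edge 2: (20,23.5)→(13.5,38)  cross = 20·38 − 13.5·23.5 = 442.7500; (r_i+r_j)·cross = 33.5·442.7500 = 14832.1250
edge 3: (13.5,38)→(2.5,10.5)  cross = 13.5·10.5 − 2.5·38 = 46.7500; (r_i+r_j)·cross = 16·46.7500 = 748.0000
Σcross = 385.0000 → A = |Σcross|/2 = 192.5000 mm²
Σ(r_i+r_j)·cross = 13860.0000 → first moment M = |Σ|/6 = 2310.0000
R_c = M/A = 2310.0000/192.5000 = 12.0000 mm
θ = 136° = 2.373648 rad
V = θ·R_c·A = 2.373648·12.0000·192.5000 = 5483.126 mm³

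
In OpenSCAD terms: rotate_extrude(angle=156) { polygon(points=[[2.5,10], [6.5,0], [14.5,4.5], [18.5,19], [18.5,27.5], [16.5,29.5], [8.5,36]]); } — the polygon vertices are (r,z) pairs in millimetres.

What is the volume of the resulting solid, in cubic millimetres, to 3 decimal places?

Profile (r,z), 7 vertices: (2.5,10) (6.5,0) (14.5,4.5) (18.5,19) (18.5,27.5) (16.5,29.5) (8.5,36)
edge 0: (2.5,10)→(6.5,0)  cross = 2.5·0 − 6.5·10 = -65.0000; (r_i+r_j)·cross = 9·-65.0000 = -585.0000
edge 1: (6.5,0)→(14.5,4.5)  cross = 6.5·4.5 − 14.5·0 = 29.2500; (r_i+r_j)·cross = 21·29.2500 = 614.2500
edge 2: (14.5,4.5)→(18.5,19)  cross = 14.5·19 − 18.5·4.5 = 192.2500; (r_i+r_j)·cross = 33·192.2500 = 6344.2500
edge 3: (18.5,19)→(18.5,27.5)  cross = 18.5·27.5 − 18.5·19 = 157.2500; (r_i+r_j)·cross = 37·157.2500 = 5818.2500
edge 4: (18.5,27.5)→(16.5,29.5)  cross = 18.5·29.5 − 16.5·27.5 = 92.0000; (r_i+r_j)·cross = 35·92.0000 = 3220.0000
edge 5: (16.5,29.5)→(8.5,36)  cross = 16.5·36 − 8.5·29.5 = 343.2500; (r_i+r_j)·cross = 25·343.2500 = 8581.2500
edge 6: (8.5,36)→(2.5,10)  cross = 8.5·10 − 2.5·36 = -5.0000; (r_i+r_j)·cross = 11·-5.0000 = -55.0000
Σcross = 744.0000 → A = |Σcross|/2 = 372.0000 mm²
Σ(r_i+r_j)·cross = 23938.0000 → first moment M = |Σ|/6 = 3989.6667
R_c = M/A = 3989.6667/372.0000 = 10.7249 mm
θ = 156° = 2.722714 rad
V = θ·R_c·A = 2.722714·10.7249·372.0000 = 10862.720 mm³

Volume = 10862.720 mm³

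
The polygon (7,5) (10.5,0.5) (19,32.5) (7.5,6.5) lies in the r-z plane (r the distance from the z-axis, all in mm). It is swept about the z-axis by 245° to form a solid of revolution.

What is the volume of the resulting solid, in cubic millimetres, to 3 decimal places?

Volume = 4009.872 mm³

Profile (r,z), 4 vertices: (7,5) (10.5,0.5) (19,32.5) (7.5,6.5)
edge 0: (7,5)→(10.5,0.5)  cross = 7·0.5 − 10.5·5 = -49.0000; (r_i+r_j)·cross = 17.5·-49.0000 = -857.5000
edge 1: (10.5,0.5)→(19,32.5)  cross = 10.5·32.5 − 19·0.5 = 331.7500; (r_i+r_j)·cross = 29.5·331.7500 = 9786.6250
edge 2: (19,32.5)→(7.5,6.5)  cross = 19·6.5 − 7.5·32.5 = -120.2500; (r_i+r_j)·cross = 26.5·-120.2500 = -3186.6250
edge 3: (7.5,6.5)→(7,5)  cross = 7.5·5 − 7·6.5 = -8.0000; (r_i+r_j)·cross = 14.5·-8.0000 = -116.0000
Σcross = 154.5000 → A = |Σcross|/2 = 77.2500 mm²
Σ(r_i+r_j)·cross = 5626.5000 → first moment M = |Σ|/6 = 937.7500
R_c = M/A = 937.7500/77.2500 = 12.1392 mm
θ = 245° = 4.276057 rad
V = θ·R_c·A = 4.276057·12.1392·77.2500 = 4009.872 mm³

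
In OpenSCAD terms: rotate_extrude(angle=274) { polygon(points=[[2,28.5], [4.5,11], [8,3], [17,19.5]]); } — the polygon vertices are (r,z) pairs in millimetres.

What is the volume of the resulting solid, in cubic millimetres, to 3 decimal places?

Volume = 7546.016 mm³

Profile (r,z), 4 vertices: (2,28.5) (4.5,11) (8,3) (17,19.5)
edge 0: (2,28.5)→(4.5,11)  cross = 2·11 − 4.5·28.5 = -106.2500; (r_i+r_j)·cross = 6.5·-106.2500 = -690.6250
edge 1: (4.5,11)→(8,3)  cross = 4.5·3 − 8·11 = -74.5000; (r_i+r_j)·cross = 12.5·-74.5000 = -931.2500
edge 2: (8,3)→(17,19.5)  cross = 8·19.5 − 17·3 = 105.0000; (r_i+r_j)·cross = 25·105.0000 = 2625.0000
edge 3: (17,19.5)→(2,28.5)  cross = 17·28.5 − 2·19.5 = 445.5000; (r_i+r_j)·cross = 19·445.5000 = 8464.5000
Σcross = 369.7500 → A = |Σcross|/2 = 184.8750 mm²
Σ(r_i+r_j)·cross = 9467.6250 → first moment M = |Σ|/6 = 1577.9375
R_c = M/A = 1577.9375/184.8750 = 8.5352 mm
θ = 274° = 4.782202 rad
V = θ·R_c·A = 4.782202·8.5352·184.8750 = 7546.016 mm³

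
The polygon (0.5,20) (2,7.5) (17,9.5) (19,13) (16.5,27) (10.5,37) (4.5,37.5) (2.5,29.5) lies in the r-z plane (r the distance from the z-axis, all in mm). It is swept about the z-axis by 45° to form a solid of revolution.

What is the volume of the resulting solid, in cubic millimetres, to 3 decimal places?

Volume = 2947.747 mm³

Profile (r,z), 8 vertices: (0.5,20) (2,7.5) (17,9.5) (19,13) (16.5,27) (10.5,37) (4.5,37.5) (2.5,29.5)
edge 0: (0.5,20)→(2,7.5)  cross = 0.5·7.5 − 2·20 = -36.2500; (r_i+r_j)·cross = 2.5·-36.2500 = -90.6250
edge 1: (2,7.5)→(17,9.5)  cross = 2·9.5 − 17·7.5 = -108.5000; (r_i+r_j)·cross = 19·-108.5000 = -2061.5000
edge 2: (17,9.5)→(19,13)  cross = 17·13 − 19·9.5 = 40.5000; (r_i+r_j)·cross = 36·40.5000 = 1458.0000
edge 3: (19,13)→(16.5,27)  cross = 19·27 − 16.5·13 = 298.5000; (r_i+r_j)·cross = 35.5·298.5000 = 10596.7500
edge 4: (16.5,27)→(10.5,37)  cross = 16.5·37 − 10.5·27 = 327.0000; (r_i+r_j)·cross = 27·327.0000 = 8829.0000
edge 5: (10.5,37)→(4.5,37.5)  cross = 10.5·37.5 − 4.5·37 = 227.2500; (r_i+r_j)·cross = 15·227.2500 = 3408.7500
edge 6: (4.5,37.5)→(2.5,29.5)  cross = 4.5·29.5 − 2.5·37.5 = 39.0000; (r_i+r_j)·cross = 7·39.0000 = 273.0000
edge 7: (2.5,29.5)→(0.5,20)  cross = 2.5·20 − 0.5·29.5 = 35.2500; (r_i+r_j)·cross = 3·35.2500 = 105.7500
Σcross = 822.7500 → A = |Σcross|/2 = 411.3750 mm²
Σ(r_i+r_j)·cross = 22519.1250 → first moment M = |Σ|/6 = 3753.1875
R_c = M/A = 3753.1875/411.3750 = 9.1235 mm
θ = 45° = 0.785398 rad
V = θ·R_c·A = 0.785398·9.1235·411.3750 = 2947.747 mm³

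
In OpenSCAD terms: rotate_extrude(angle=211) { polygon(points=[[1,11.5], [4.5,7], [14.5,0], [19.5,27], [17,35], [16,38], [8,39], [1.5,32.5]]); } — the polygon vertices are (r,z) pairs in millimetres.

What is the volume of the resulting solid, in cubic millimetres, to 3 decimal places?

Profile (r,z), 8 vertices: (1,11.5) (4.5,7) (14.5,0) (19.5,27) (17,35) (16,38) (8,39) (1.5,32.5)
edge 0: (1,11.5)→(4.5,7)  cross = 1·7 − 4.5·11.5 = -44.7500; (r_i+r_j)·cross = 5.5·-44.7500 = -246.1250
edge 1: (4.5,7)→(14.5,0)  cross = 4.5·0 − 14.5·7 = -101.5000; (r_i+r_j)·cross = 19·-101.5000 = -1928.5000
edge 2: (14.5,0)→(19.5,27)  cross = 14.5·27 − 19.5·0 = 391.5000; (r_i+r_j)·cross = 34·391.5000 = 13311.0000
edge 3: (19.5,27)→(17,35)  cross = 19.5·35 − 17·27 = 223.5000; (r_i+r_j)·cross = 36.5·223.5000 = 8157.7500
edge 4: (17,35)→(16,38)  cross = 17·38 − 16·35 = 86.0000; (r_i+r_j)·cross = 33·86.0000 = 2838.0000
edge 5: (16,38)→(8,39)  cross = 16·39 − 8·38 = 320.0000; (r_i+r_j)·cross = 24·320.0000 = 7680.0000
edge 6: (8,39)→(1.5,32.5)  cross = 8·32.5 − 1.5·39 = 201.5000; (r_i+r_j)·cross = 9.5·201.5000 = 1914.2500
edge 7: (1.5,32.5)→(1,11.5)  cross = 1.5·11.5 − 1·32.5 = -15.2500; (r_i+r_j)·cross = 2.5·-15.2500 = -38.1250
Σcross = 1061.0000 → A = |Σcross|/2 = 530.5000 mm²
Σ(r_i+r_j)·cross = 31688.2500 → first moment M = |Σ|/6 = 5281.3750
R_c = M/A = 5281.3750/530.5000 = 9.9555 mm
θ = 211° = 3.682645 rad
V = θ·R_c·A = 3.682645·9.9555·530.5000 = 19449.428 mm³

Volume = 19449.428 mm³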